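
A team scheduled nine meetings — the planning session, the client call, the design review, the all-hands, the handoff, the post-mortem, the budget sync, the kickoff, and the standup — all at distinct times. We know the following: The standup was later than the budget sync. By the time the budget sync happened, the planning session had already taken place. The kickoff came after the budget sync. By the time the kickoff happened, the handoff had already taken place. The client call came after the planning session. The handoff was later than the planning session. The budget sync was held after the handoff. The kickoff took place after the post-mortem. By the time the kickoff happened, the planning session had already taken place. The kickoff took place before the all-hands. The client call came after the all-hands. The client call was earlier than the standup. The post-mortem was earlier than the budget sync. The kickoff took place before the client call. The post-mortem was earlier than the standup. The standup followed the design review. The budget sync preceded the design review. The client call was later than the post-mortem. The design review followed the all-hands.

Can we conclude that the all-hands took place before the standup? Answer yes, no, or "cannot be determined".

yes

Chain the constraints: the all-hands → the design review → the standup. Each link is directly stated, so the all-hands comes before the standup.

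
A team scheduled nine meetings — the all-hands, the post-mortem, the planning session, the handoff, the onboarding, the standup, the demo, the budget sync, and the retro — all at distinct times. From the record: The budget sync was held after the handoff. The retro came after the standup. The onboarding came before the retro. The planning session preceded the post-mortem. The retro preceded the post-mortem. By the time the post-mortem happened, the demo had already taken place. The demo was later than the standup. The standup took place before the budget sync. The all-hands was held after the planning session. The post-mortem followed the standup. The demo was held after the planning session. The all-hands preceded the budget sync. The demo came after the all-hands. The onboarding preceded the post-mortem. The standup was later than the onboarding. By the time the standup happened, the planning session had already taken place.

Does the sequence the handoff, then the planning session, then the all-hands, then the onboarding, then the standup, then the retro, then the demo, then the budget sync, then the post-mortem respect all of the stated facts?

yes

Check each stated constraint against the proposed order — e.g. the planning session is ahead of the post-mortem; the handoff is ahead of the budget sync. Every pair is in the required order; nothing is violated.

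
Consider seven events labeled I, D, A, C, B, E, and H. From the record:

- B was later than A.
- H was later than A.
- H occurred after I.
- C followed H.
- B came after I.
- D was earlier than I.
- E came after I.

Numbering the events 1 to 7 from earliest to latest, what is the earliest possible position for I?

D must come before I — 1 forced predecessor.
Nothing else is forced ahead of I, so its earliest slot is position 1 + 1 = 2.

2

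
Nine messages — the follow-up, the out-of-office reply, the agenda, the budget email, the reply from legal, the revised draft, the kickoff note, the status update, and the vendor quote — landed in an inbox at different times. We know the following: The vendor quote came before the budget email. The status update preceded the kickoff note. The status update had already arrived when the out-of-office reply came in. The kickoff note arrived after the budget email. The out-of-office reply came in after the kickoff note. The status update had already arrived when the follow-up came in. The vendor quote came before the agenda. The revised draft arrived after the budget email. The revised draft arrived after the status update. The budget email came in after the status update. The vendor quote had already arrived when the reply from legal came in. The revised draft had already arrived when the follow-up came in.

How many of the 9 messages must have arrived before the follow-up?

Directly stated before the follow-up: the revised draft and the status update.
The budget email reaches the follow-up via the budget email → the revised draft → the follow-up.
The vendor quote reaches the follow-up via the vendor quote → the budget email → the revised draft → the follow-up.
No chain forces the agenda (or any of the others) ahead of the follow-up.
That's the budget email, the revised draft, the status update, and the vendor quote — 4 in all.

4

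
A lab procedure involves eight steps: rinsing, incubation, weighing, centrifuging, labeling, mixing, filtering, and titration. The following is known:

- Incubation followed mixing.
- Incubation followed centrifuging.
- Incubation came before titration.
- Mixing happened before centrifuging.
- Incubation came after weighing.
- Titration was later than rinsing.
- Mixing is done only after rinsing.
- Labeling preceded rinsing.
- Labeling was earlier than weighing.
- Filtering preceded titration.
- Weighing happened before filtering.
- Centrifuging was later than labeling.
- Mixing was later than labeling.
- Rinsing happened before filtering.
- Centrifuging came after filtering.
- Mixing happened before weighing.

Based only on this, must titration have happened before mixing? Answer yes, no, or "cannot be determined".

no

Tracing the constraints gives mixing → incubation → titration, so mixing must come before titration.
That means titration cannot be before mixing.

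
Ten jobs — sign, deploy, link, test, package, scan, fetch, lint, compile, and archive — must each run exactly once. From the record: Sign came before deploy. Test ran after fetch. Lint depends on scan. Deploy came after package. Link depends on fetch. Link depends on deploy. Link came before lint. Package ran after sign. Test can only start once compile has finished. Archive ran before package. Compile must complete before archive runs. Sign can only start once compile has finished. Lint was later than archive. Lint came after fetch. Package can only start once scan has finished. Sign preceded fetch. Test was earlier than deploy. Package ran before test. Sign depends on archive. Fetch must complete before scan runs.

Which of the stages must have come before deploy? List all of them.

archive, compile, fetch, package, scan, sign, test

Directly stated before deploy: package, sign, and test.
Archive reaches deploy via archive → sign → deploy.
Compile reaches deploy via compile → test → deploy.
Fetch reaches deploy via fetch → test → deploy.
Likewise scan reaches deploy by chaining the stated constraints.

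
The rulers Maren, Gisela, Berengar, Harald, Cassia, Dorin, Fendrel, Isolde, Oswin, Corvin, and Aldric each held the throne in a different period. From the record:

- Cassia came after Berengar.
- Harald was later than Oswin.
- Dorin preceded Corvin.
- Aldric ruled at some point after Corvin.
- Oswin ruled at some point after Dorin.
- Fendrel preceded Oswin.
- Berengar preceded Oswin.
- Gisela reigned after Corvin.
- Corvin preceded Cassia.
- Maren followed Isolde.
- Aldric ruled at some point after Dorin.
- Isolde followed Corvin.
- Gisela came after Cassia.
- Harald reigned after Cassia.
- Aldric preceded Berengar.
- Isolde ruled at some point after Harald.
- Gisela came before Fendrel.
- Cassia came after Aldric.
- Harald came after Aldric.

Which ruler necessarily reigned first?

Dorin

Dorin has a chain of constraints placing them before every other ruler, so Dorin must be first.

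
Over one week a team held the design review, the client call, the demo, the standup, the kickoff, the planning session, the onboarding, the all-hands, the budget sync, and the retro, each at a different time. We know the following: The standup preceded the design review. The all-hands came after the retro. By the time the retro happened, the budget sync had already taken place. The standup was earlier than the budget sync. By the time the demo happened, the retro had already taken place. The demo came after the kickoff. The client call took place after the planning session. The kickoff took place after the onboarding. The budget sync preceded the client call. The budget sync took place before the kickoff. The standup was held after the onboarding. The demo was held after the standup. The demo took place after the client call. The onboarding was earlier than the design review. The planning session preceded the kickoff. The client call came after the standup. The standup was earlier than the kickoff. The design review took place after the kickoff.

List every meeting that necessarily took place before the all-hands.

the budget sync, the onboarding, the retro, the standup

Directly stated before the all-hands: the retro.
The budget sync reaches the all-hands via the budget sync → the retro → the all-hands.
The onboarding reaches the all-hands via the onboarding → the standup → the budget sync → the retro → the all-hands.
The standup reaches the all-hands via the standup → the budget sync → the retro → the all-hands.
No chain forces the demo (or any of the others) ahead of the all-hands.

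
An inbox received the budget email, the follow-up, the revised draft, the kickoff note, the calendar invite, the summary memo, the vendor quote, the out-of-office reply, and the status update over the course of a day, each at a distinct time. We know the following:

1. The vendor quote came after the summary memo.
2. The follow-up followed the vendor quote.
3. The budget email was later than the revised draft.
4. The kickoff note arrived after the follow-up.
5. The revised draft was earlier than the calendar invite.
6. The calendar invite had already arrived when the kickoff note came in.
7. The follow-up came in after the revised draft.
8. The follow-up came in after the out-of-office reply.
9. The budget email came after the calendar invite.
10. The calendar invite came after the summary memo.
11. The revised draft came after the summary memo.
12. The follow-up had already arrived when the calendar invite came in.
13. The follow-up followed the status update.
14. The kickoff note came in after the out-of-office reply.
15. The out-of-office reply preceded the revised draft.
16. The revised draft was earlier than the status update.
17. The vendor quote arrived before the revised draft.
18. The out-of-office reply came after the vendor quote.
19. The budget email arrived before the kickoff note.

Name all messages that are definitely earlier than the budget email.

Directly stated before the budget email: the calendar invite and the revised draft.
The follow-up reaches the budget email via the follow-up → the calendar invite → the budget email.
The out-of-office reply reaches the budget email via the out-of-office reply → the revised draft → the budget email.
The status update reaches the budget email via the status update → the follow-up → the calendar invite → the budget email.
Likewise the summary memo and the vendor quote each reach the budget email by chaining the stated constraints.
No chain forces the kickoff note ahead of the budget email.

the calendar invite, the follow-up, the out-of-office reply, the revised draft, the status update, the summary memo, the vendor quote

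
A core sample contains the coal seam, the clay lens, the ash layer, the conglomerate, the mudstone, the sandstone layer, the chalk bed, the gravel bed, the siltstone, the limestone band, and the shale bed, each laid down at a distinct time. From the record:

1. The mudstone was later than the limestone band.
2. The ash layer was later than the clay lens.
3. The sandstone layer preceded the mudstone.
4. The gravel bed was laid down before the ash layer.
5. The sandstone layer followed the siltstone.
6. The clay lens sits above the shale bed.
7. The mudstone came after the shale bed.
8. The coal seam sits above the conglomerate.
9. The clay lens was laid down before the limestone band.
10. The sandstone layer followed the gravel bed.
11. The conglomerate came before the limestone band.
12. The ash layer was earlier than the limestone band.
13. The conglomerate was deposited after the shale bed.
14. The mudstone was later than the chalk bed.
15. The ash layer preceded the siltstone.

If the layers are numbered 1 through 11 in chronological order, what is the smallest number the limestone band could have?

6

The ash layer, the clay lens, the conglomerate, the gravel bed, and the shale bed must all come before the limestone band — 5 forced predecessors.
Nothing else is forced ahead of the limestone band, so its earliest slot is position 5 + 1 = 6.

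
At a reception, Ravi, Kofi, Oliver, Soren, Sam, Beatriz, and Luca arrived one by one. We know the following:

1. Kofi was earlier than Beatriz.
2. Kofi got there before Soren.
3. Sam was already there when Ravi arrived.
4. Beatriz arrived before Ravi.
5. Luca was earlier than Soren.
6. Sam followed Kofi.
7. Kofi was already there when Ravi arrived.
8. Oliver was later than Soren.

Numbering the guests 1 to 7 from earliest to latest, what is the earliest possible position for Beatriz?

2

Kofi must come before Beatriz — 1 forced predecessor.
Nothing else is forced ahead of Beatriz, so their earliest slot is position 1 + 1 = 2.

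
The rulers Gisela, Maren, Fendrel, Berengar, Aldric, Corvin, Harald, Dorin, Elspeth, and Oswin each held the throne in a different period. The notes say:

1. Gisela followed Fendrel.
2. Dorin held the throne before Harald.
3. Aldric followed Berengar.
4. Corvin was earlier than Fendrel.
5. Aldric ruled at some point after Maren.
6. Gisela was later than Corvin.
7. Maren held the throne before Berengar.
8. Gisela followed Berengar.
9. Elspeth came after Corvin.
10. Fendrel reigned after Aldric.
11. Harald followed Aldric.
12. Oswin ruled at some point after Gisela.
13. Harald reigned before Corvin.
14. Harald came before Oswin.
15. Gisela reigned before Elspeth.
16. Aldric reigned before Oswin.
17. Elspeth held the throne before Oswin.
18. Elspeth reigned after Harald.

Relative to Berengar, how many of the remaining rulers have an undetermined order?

Forced before Berengar: Maren; forced after Berengar: Aldric, Corvin, Elspeth, Fendrel, Gisela, Harald, and Oswin.
That leaves Dorin with no forced order relative to Berengar — 1.

1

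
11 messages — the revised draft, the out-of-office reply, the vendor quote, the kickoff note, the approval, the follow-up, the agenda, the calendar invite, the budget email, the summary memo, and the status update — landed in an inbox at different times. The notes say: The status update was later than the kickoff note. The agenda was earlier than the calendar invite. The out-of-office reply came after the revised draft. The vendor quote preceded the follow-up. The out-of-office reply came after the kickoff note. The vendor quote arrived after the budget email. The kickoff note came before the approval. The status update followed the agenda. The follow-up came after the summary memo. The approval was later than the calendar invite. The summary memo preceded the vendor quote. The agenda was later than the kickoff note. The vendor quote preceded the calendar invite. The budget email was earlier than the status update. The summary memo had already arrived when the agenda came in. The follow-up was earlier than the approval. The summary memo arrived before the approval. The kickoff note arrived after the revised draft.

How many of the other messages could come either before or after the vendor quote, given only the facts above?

Forced before the vendor quote: the budget email and the summary memo; forced after the vendor quote: the approval, the calendar invite, and the follow-up.
That leaves the agenda, the kickoff note, the out-of-office reply, the revised draft, and the status update with no forced order relative to the vendor quote — 5.

5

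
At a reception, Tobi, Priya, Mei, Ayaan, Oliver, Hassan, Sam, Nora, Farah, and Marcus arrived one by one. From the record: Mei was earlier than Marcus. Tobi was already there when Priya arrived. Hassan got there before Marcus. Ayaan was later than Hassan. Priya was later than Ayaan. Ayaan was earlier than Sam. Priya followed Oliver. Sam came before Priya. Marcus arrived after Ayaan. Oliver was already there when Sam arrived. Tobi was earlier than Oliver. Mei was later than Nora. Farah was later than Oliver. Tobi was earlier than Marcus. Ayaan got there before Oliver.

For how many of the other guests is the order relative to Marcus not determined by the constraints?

Forced before Marcus: Ayaan, Hassan, Mei, Nora, and Tobi.
That leaves Farah, Oliver, Priya, and Sam with no forced order relative to Marcus — 4.

4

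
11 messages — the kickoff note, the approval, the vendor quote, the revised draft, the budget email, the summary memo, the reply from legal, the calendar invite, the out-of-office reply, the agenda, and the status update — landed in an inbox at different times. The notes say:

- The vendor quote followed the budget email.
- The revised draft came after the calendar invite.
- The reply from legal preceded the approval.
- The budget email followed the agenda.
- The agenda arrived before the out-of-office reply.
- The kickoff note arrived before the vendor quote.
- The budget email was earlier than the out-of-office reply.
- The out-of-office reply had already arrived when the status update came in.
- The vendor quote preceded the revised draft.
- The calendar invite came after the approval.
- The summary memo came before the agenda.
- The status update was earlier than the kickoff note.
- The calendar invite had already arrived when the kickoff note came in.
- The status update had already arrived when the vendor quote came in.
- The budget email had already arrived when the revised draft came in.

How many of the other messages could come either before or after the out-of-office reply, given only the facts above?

3

Forced before the out-of-office reply: the agenda, the budget email, and the summary memo; forced after the out-of-office reply: the kickoff note, the revised draft, the status update, and the vendor quote.
That leaves the approval, the calendar invite, and the reply from legal with no forced order relative to the out-of-office reply — 3.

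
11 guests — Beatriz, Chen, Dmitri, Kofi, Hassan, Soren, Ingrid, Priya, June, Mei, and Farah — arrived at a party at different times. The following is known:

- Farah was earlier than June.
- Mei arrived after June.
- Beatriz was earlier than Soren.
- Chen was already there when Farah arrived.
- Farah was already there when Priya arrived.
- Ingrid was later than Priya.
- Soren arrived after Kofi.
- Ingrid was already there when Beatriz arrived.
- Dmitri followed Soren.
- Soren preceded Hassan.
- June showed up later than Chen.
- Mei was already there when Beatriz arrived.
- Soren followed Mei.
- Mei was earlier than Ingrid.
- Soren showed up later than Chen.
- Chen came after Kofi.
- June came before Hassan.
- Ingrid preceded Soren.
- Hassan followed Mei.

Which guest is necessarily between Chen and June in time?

Tracing the constraints gives Chen → Farah → June, so Farah sits after Chen and before June.
No other guest is forced both after Chen and before June.

Farah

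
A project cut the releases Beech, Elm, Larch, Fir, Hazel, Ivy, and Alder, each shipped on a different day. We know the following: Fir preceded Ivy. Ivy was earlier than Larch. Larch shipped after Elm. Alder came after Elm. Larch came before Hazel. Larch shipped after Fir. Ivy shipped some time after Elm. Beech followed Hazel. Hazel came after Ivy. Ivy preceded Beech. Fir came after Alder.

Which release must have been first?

Elm has a chain of constraints placing it before every other release, so Elm must be first.

Elm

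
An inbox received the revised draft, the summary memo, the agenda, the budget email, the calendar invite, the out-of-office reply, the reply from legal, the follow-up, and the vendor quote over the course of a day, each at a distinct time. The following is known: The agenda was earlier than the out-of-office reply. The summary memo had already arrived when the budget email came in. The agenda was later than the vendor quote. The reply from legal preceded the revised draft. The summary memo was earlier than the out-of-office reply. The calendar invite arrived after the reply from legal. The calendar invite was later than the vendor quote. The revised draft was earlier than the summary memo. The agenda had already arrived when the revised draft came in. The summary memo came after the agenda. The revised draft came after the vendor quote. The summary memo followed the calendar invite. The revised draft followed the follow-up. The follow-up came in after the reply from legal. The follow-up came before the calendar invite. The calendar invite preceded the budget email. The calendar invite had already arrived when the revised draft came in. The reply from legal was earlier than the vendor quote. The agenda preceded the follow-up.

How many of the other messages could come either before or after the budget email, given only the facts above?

1

Forced before the budget email: the agenda, the calendar invite, the follow-up, the reply from legal, the revised draft, the summary memo, and the vendor quote.
That leaves the out-of-office reply with no forced order relative to the budget email — 1.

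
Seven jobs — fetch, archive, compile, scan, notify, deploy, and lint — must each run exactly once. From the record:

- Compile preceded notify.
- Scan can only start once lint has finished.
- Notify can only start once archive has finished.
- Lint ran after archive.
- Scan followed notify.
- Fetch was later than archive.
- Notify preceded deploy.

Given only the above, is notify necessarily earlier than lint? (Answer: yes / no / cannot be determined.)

No chain of stated constraints runs from notify to lint, and none runs from lint to notify either.
So the relative order of notify and lint is not fixed by the given facts.

cannot be determined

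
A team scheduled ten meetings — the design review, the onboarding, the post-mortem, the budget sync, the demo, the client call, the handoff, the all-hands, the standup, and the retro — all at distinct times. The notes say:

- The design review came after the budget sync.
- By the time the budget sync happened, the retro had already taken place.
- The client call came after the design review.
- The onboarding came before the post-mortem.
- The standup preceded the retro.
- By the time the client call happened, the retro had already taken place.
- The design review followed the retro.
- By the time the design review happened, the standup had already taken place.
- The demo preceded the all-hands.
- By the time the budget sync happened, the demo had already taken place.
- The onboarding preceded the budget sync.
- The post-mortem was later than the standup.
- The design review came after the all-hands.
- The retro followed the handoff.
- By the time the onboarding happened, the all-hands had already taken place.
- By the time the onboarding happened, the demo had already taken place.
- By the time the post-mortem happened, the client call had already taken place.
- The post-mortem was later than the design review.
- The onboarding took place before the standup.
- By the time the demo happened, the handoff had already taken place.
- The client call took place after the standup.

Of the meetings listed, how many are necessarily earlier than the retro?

Directly stated before the retro: the handoff and the standup.
The all-hands reaches the retro via the all-hands → the onboarding → the standup → the retro.
The demo reaches the retro via the demo → the onboarding → the standup → the retro.
The onboarding reaches the retro via the onboarding → the standup → the retro.
That's the all-hands, the demo, the handoff, the onboarding, and the standup — 5 in all.

5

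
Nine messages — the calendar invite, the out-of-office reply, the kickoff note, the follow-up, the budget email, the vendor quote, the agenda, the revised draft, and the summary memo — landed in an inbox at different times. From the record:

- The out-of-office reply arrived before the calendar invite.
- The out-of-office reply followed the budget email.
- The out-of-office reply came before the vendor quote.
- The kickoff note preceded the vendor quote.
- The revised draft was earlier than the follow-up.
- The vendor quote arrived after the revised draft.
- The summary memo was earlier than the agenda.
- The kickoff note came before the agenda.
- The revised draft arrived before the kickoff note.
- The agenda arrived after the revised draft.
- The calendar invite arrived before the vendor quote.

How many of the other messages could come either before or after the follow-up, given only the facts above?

7

Forced before the follow-up: the revised draft.
That leaves the agenda, the budget email, the calendar invite, the kickoff note, the out-of-office reply, the summary memo, and the vendor quote with no forced order relative to the follow-up — 7.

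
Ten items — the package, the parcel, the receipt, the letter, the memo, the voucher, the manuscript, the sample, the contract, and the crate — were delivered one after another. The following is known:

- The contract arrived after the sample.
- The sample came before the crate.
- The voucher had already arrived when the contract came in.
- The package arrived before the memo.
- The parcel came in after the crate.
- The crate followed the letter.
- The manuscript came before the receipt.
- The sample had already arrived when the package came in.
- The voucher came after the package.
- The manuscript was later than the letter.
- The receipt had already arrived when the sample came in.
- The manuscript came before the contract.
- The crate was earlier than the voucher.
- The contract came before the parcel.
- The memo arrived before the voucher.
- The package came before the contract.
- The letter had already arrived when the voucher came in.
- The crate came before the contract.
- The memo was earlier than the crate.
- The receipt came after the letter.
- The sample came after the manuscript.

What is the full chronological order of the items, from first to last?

The constraints fix every adjacent pair, so only one ordering works:
the letter → the manuscript → the receipt → the sample → the package → the memo → the crate → the voucher → the contract → the parcel.

the letter, the manuscript, the receipt, the sample, the package, the memo, the crate, the voucher, the contract, the parcel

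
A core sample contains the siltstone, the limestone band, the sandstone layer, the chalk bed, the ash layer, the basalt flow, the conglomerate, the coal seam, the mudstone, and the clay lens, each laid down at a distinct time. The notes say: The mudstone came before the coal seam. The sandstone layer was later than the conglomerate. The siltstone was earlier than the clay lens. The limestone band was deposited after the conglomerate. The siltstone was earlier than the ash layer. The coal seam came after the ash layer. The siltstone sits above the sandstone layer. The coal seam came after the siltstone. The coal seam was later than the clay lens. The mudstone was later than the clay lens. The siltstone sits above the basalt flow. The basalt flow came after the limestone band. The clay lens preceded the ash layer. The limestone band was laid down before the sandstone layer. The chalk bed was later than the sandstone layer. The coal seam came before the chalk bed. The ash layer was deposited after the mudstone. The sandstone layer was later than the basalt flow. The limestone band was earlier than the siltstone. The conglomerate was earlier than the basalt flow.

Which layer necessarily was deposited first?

The conglomerate has a chain of constraints placing it before every other layer, so the conglomerate must be first.

the conglomerate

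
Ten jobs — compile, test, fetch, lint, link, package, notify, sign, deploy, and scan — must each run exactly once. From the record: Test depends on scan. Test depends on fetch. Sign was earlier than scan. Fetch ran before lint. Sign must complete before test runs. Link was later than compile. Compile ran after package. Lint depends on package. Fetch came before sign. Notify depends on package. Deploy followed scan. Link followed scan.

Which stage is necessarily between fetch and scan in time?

sign

Tracing the constraints gives fetch → sign → scan, so sign sits after fetch and before scan.
No other stage is forced both after fetch and before scan.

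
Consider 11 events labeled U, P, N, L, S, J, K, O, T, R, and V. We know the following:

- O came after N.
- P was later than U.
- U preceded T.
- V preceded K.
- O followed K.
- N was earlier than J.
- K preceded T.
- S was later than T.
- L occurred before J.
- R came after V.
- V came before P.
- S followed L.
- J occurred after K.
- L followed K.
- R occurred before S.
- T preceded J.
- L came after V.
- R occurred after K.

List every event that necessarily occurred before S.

K, L, R, T, U, V

Directly stated before S: L, R, and T.
K reaches S via K → R → S.
U reaches S via U → T → S.
V reaches S via V → R → S.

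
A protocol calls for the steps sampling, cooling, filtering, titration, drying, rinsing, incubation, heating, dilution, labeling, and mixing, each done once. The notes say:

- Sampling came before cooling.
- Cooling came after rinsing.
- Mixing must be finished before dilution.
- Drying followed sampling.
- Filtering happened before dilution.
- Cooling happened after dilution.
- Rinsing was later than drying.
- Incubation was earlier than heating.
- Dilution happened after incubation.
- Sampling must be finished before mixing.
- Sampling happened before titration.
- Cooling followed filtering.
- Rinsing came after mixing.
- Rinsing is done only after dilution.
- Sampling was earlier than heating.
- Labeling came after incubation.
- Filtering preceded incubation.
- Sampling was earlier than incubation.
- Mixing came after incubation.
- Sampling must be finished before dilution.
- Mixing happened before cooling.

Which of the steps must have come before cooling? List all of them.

Directly stated before cooling: dilution, filtering, mixing, rinsing, and sampling.
Drying reaches cooling via drying → rinsing → cooling.
Incubation reaches cooling via incubation → mixing → cooling.

dilution, drying, filtering, incubation, mixing, rinsing, sampling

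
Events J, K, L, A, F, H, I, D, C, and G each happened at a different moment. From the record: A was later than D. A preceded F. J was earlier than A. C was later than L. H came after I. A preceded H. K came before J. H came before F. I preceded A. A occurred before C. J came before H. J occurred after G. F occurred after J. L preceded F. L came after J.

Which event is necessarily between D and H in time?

Tracing the constraints gives D → A → H, so A sits after D and before H.
No other event is forced both after D and before H.

A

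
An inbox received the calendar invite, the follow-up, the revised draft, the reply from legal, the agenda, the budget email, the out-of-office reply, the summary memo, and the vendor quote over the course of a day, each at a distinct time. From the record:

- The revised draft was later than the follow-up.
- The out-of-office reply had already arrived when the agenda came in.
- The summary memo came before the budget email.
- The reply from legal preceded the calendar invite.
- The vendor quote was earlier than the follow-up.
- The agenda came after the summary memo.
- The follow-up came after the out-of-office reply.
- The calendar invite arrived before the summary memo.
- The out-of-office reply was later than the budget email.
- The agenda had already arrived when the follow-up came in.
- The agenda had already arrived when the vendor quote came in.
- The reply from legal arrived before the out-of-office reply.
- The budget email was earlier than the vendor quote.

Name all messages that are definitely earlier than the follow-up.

the agenda, the budget email, the calendar invite, the out-of-office reply, the reply from legal, the summary memo, the vendor quote

Directly stated before the follow-up: the agenda, the out-of-office reply, and the vendor quote.
The budget email reaches the follow-up via the budget email → the vendor quote → the follow-up.
The calendar invite reaches the follow-up via the calendar invite → the summary memo → the agenda → the follow-up.
The reply from legal reaches the follow-up via the reply from legal → the out-of-office reply → the follow-up.
Likewise the summary memo reaches the follow-up by chaining the stated constraints.
No chain forces the revised draft ahead of the follow-up.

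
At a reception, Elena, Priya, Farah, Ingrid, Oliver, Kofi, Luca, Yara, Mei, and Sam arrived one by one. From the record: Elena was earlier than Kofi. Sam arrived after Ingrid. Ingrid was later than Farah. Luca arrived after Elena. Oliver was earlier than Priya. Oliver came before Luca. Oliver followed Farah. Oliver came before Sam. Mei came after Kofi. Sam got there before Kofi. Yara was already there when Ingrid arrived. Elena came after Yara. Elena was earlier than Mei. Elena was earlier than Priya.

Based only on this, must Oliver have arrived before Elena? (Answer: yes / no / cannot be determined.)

cannot be determined

No chain of stated constraints runs from Oliver to Elena, and none runs from Elena to Oliver either.
So the relative order of Oliver and Elena is not fixed by the given facts.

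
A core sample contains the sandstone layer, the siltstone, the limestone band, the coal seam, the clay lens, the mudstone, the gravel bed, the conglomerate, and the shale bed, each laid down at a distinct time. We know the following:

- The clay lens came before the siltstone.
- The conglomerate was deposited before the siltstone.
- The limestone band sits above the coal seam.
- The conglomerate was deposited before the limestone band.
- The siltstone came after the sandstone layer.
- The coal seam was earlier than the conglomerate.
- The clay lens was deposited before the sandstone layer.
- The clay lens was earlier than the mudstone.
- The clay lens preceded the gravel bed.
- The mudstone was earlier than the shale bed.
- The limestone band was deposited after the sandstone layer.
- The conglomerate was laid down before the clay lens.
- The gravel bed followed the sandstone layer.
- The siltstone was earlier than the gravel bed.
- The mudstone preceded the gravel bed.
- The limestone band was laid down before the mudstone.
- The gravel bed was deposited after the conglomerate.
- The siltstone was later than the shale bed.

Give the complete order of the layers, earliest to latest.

the coal seam, the conglomerate, the clay lens, the sandstone layer, the limestone band, the mudstone, the shale bed, the siltstone, the gravel bed

The constraints fix every adjacent pair, so only one ordering works:
the coal seam → the conglomerate → the clay lens → the sandstone layer → the limestone band → the mudstone → the shale bed → the siltstone → the gravel bed.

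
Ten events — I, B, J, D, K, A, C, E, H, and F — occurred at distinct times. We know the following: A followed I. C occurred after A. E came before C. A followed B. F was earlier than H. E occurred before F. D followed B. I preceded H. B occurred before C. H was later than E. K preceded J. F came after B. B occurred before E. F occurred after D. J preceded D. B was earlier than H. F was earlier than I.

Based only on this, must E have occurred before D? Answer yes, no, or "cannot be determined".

No chain of stated constraints runs from E to D, and none runs from D to E either.
So the relative order of E and D is not fixed by the given facts.

cannot be determined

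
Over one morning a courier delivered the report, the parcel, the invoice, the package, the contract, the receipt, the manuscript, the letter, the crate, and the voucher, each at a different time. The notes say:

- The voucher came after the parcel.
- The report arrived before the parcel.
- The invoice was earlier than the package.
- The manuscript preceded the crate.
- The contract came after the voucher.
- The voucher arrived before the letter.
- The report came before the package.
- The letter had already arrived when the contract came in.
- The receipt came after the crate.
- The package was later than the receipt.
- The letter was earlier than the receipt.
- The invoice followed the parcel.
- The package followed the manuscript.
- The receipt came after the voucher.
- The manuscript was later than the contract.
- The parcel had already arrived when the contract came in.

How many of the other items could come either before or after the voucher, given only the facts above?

1

Forced before the voucher: the parcel and the report; forced after the voucher: the contract, the crate, the letter, the manuscript, the package, and the receipt.
That leaves the invoice with no forced order relative to the voucher — 1.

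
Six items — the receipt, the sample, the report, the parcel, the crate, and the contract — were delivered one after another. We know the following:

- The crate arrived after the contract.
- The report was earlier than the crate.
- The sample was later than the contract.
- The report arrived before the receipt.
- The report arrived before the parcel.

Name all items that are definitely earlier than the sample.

Directly stated before the sample: the contract.
No chain forces the report (or any of the others) ahead of the sample.

the contract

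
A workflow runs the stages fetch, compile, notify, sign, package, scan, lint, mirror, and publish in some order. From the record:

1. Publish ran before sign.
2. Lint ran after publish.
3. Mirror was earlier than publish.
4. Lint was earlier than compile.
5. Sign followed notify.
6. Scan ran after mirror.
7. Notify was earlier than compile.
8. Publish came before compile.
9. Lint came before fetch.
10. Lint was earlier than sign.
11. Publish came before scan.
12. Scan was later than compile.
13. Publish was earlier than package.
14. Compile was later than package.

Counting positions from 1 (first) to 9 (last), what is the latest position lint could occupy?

Lint must come before compile, fetch, scan, and sign — 4 stages forced after it.
Everything else can be placed before lint in some valid order, so lint can sit as late as position 9 − 4 = 5.

5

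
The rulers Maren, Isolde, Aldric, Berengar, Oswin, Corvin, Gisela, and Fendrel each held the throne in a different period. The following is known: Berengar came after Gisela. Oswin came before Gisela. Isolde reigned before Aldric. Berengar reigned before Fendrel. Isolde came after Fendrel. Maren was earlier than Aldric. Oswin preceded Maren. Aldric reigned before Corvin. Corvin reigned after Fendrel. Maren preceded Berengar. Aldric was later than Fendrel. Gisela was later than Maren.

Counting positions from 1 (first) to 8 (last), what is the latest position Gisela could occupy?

3

Gisela must come before Aldric, Berengar, Corvin, Fendrel, and Isolde — 5 rulers forced after them.
Everything else can be placed before Gisela in some valid order, so Gisela can sit as late as position 8 − 5 = 3.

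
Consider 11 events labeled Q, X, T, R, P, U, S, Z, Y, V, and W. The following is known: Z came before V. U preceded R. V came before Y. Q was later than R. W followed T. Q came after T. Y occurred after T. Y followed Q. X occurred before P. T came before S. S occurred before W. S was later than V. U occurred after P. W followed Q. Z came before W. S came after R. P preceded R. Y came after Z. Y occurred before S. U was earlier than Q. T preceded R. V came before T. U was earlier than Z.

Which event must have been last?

W

Every other event has a chain of constraints placing it before W, so W is last.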